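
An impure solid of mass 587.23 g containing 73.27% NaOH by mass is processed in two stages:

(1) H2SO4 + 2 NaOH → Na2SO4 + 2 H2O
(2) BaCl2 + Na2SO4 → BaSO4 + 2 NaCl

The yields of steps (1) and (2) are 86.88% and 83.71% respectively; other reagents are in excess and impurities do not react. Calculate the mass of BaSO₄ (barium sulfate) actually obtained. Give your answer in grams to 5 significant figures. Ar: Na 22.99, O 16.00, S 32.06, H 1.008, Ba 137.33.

912.95 g

Pure NaOH = 587.23 × 0.7327 = 430.263 g.
M(NaOH) = 22.99 + 16.00 + 1.008 = 39.998 g/mol.
M(BaSO4) = 137.33 + 32.06 + 4(16.00) = 233.39 g/mol.
n(NaOH) = 430.263 / 39.998 = 10.7571 mol.
Step 1 (NaOH:Na2SO4 = 2:1): theoretical n(Na2SO4) = 5.37856 mol; at 86.88% yield, n(Na2SO4) = 4.67289 mol.
Step 2 (Na2SO4:BaSO4 = 1:1): theoretical n(BaSO4) = 4.67289 mol, so theoretical mass = 4.67289 × 233.39 = 1090.61 g.
At 83.71% yield, actual mass of BaSO4 = 1090.61 × 0.8371 = 912.947 g.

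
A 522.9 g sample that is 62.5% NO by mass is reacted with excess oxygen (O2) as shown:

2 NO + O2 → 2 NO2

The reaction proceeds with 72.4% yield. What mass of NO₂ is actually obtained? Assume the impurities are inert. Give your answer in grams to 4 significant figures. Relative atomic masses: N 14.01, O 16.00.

362.8 g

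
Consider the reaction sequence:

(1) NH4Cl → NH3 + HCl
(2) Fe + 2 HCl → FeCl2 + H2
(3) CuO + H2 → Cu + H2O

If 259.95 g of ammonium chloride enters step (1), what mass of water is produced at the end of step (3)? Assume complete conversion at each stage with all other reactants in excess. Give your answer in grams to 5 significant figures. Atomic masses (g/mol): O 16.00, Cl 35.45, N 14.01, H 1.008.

43.775 g

M(NH4Cl) = 14.01 + 4(1.008) + 35.45 = 53.492 g/mol.
M(H2O) = 2(1.008) + 16.00 = 18.016 g/mol.
n(NH4Cl) = 259.95 / 53.492 = 4.85961 mol.
Reaction (1): NH4Cl→HCl ratio 1:1 ⇒ n(HCl) = 4.85961 mol.
Reaction (2): HCl→H2 ratio 2:1 ⇒ n(H2) = 2.42980 mol.
Reaction (3): H2→H2O ratio 1:1 ⇒ n(H2O) = 2.42980 mol.
Mass of H2O = 2.42980 × 18.016 = 43.7753 g.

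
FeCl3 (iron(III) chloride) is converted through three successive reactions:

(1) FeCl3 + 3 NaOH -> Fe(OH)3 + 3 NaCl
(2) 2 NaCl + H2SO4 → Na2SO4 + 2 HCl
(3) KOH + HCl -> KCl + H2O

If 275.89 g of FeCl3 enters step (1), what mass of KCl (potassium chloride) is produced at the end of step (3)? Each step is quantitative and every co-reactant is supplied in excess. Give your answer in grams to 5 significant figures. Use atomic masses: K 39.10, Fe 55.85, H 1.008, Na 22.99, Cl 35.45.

380.41 g

M(FeCl3) = 55.85 + 3(35.45) = 162.20 g/mol.
M(KCl) = 39.10 + 35.45 = 74.55 g/mol.
n(FeCl3) = 275.89 / 162.20 = 1.70092 mol.
Reaction (1): FeCl3→NaCl ratio 1:3 ⇒ n(NaCl) = 5.10277 mol.
Reaction (2): NaCl→HCl ratio 2:2 ⇒ n(HCl) = 5.10277 mol.
Reaction (3): HCl→KCl ratio 1:1 ⇒ n(KCl) = 5.10277 mol.
Mass of KCl = 5.10277 × 74.55 = 380.412 g.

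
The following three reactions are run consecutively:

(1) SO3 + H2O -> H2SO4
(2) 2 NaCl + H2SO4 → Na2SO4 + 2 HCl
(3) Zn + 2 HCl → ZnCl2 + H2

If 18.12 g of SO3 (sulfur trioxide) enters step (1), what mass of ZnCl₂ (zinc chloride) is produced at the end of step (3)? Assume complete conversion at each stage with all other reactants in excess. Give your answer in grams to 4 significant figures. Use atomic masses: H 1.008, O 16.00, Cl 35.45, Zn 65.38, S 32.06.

M(SO3) = 32.06 + 3(16.00) = 80.06 g/mol.
M(ZnCl2) = 65.38 + 2(35.45) = 136.28 g/mol.
n(SO3) = 18.12 / 80.06 = 0.22633 mol.
Reaction (1): SO3→H2SO4 ratio 1:1 ⇒ n(H2SO4) = 0.22633 mol.
Reaction (2): H2SO4→HCl ratio 1:2 ⇒ n(HCl) = 0.45266 mol.
Reaction (3): HCl→ZnCl2 ratio 2:1 ⇒ n(ZnCl2) = 0.22633 mol.
Mass of ZnCl2 = 0.22633 × 136.28 = 30.844 g.

30.84 g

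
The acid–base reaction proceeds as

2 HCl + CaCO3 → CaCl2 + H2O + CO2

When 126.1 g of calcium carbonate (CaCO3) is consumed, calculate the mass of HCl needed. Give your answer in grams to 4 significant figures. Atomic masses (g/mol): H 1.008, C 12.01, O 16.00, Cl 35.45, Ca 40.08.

91.86 g

M(CaCO3) = 40.08 + 12.01 + 3(16.00) = 100.09 g/mol.
M(HCl) = 1.008 + 35.45 = 36.458 g/mol.
n(CaCO3) = 126.10 g / 100.09 g/mol = 1.2599 mol.
From the equation the CaCO3:HCl mole ratio is 1:2, so n(HCl) = 1.2599 × 2/1 = 2.5197 mol.
Mass of HCl = 2.5197 mol × 36.458 g/mol = 91.864 g.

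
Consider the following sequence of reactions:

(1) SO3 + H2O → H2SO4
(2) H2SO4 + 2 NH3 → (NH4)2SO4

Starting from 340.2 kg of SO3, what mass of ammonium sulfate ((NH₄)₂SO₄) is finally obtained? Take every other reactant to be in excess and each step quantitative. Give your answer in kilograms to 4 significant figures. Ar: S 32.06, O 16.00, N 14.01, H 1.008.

M(SO3) = 32.06 + 3(16.00) = 80.06 g/mol.
M((NH4)2SO4) = 2(14.01) + 8(1.008) + 32.06 + 4(16.00) = 132.144 g/mol.
340.2 kg = 340200 g.
n(SO3) = 340200 / 80.06 = 4249.3 mol.
Step 1 gives a 1:1 ratio of SO3 to H2SO4, so n(H2SO4) = 4249.3 mol.
In step 2 the H2SO4:(NH4)2SO4 ratio is 1:1, so n((NH4)2SO4) = 4249.3 mol.
Mass of (NH4)2SO4 = 4249.3 × 132.144 = 561520 g = 561.5 kg.

561.5 kg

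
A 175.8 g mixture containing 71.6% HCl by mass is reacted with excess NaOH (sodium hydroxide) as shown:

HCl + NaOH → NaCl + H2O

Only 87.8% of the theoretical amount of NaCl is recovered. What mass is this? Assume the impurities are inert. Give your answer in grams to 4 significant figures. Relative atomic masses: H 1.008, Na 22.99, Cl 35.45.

Pure HCl available = 175.8 g × 0.716 = 125.87 g.
M(HCl) = 1.008 + 35.45 = 36.458 g/mol.
M(NaCl) = 22.99 + 35.45 = 58.44 g/mol.
n(HCl) = 125.87 g / 36.458 g/mol = 3.4525 mol.
From the equation the HCl:NaCl mole ratio is 1:1, so n(NaCl) = 3.4525 × 1/1 = 3.4525 mol.
Mass of NaCl = 3.4525 mol × 58.44 g/mol = 201.77 g.
Actual mass collected = 201.77 g × 0.878 = 177.15 g.

177.2 g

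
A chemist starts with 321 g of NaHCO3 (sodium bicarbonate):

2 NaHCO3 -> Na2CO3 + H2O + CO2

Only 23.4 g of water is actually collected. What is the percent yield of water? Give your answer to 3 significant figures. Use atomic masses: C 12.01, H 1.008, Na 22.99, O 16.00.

68.0 %

M(NaHCO3) = 22.99 + 1.008 + 12.01 + 3(16.00) = 84.008 g/mol.
M(H2O) = 2(1.008) + 16.00 = 18.016 g/mol.
n(NaHCO3) = 321.0 g / 84.008 g/mol = 3.821 mol.
From the equation the NaHCO3:H2O mole ratio is 2:1, so n(H2O) = 3.821 × 1/2 = 1.911 mol.
Mass of H2O = 1.911 mol × 18.016 g/mol = 34.42 g.
This is the theoretical yield. Percent yield = 23.4 g / 34.42 g × 100% = 67.98%.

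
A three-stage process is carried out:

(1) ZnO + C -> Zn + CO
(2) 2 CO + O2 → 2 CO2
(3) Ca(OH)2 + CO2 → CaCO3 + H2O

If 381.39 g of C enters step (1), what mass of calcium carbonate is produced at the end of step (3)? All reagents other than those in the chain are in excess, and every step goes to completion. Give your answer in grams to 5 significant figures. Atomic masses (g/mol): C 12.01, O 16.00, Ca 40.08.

3178.5 g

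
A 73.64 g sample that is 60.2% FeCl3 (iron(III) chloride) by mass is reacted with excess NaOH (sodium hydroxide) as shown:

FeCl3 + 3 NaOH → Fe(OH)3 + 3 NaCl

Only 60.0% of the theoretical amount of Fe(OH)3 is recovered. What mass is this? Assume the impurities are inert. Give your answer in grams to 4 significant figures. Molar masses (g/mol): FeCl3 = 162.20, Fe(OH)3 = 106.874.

Pure FeCl3 available = 73.64 g × 0.602 = 44.331 g.
n(FeCl3) = 44.331 g / 162.20 g/mol = 0.27331 mol.
From the equation the FeCl3:Fe(OH)3 mole ratio is 1:1, so n(Fe(OH)3) = 0.27331 × 1/1 = 0.27331 mol.
Mass of Fe(OH)3 = 0.27331 mol × 106.874 g/mol = 29.210 g.
Actual mass collected = 29.210 g × 0.600 = 17.526 g.

17.53 g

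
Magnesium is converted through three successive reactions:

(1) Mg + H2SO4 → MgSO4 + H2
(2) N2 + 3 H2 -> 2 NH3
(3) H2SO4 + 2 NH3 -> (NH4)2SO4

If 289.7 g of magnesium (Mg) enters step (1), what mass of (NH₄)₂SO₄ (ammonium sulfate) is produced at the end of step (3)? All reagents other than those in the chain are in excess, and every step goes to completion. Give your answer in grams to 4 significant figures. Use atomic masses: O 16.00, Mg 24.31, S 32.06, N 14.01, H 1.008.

M(Mg) = 24.31 g/mol.
M((NH4)2SO4) = 2(14.01) + 8(1.008) + 32.06 + 4(16.00) = 132.144 g/mol.
n(Mg) = 289.7 / 24.31 = 11.917 mol.
Reaction (1): Mg→H2 ratio 1:1 ⇒ n(H2) = 11.917 mol.
Reaction (2): H2→NH3 ratio 3:2 ⇒ n(NH3) = 7.9446 mol.
Reaction (3): NH3→(NH4)2SO4 ratio 2:1 ⇒ n((NH4)2SO4) = 3.9723 mol.
Mass of (NH4)2SO4 = 3.9723 × 132.144 = 524.92 g.

524.9 g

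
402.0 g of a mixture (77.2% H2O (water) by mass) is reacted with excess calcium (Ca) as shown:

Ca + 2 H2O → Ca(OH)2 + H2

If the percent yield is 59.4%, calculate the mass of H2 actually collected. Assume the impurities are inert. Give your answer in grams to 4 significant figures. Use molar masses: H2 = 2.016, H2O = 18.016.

Pure H2O available = 402.0 g × 0.772 = 310.34 g.
n(H2O) = 310.34 g / 18.016 g/mol = 17.226 mol.
From the equation the H2O:H2 mole ratio is 2:1, so n(H2) = 17.226 × 1/2 = 8.6130 mol.
Mass of H2 = 8.6130 mol × 2.016 g/mol = 17.364 g.
Actual mass collected = 17.364 g × 0.594 = 10.314 g.

10.31 g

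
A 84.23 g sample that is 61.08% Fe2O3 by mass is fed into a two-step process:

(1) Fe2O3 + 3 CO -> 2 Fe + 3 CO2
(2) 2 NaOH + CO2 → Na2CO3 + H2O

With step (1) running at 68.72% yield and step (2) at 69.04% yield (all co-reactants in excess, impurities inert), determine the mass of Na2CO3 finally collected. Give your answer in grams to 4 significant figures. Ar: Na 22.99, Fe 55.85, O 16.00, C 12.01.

Pure Fe2O3 = 84.23 × 0.6108 = 51.448 g.
M(Fe2O3) = 2(55.85) + 3(16.00) = 159.70 g/mol.
M(Na2CO3) = 2(22.99) + 12.01 + 3(16.00) = 105.99 g/mol.
n(Fe2O3) = 51.448 / 159.70 = 0.32215 mol.
Step 1 (Fe2O3:CO2 = 1:3): theoretical n(CO2) = 0.96646 mol; at 68.72% yield, n(CO2) = 0.66415 mol.
Step 2 (CO2:Na2CO3 = 1:1): theoretical n(Na2CO3) = 0.66415 mol, so theoretical mass = 0.66415 × 105.99 = 70.393 g.
At 69.04% yield, actual mass of Na2CO3 = 70.393 × 0.6904 = 48.599 g.

48.60 g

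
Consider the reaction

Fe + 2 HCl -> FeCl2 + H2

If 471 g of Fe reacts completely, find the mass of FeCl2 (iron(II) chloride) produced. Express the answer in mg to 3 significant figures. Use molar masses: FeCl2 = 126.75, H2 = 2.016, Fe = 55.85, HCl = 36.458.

1070000 mg

n(Fe) = 471.0 g / 55.85 g/mol = 8.433 mol.
From the equation the Fe:FeCl2 mole ratio is 1:1, so n(FeCl2) = 8.433 × 1/1 = 8.433 mol.
Mass of FeCl2 = 8.433 mol × 126.75 g/mol = 1069 g.
Converting to mg: 1069 g = 1070000 mg.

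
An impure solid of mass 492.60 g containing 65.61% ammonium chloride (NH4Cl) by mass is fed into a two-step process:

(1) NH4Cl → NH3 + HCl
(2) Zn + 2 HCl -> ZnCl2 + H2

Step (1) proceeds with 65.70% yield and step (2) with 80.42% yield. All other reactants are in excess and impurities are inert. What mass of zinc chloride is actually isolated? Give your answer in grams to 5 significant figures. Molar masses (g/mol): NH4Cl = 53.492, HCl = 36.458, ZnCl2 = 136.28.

217.52 g

Pure NH4Cl = 492.60 × 0.6561 = 323.195 g.
n(NH4Cl) = 323.195 / 53.492 = 6.04193 mol.
Step 1 (NH4Cl:HCl = 1:1): theoretical n(HCl) = 6.04193 mol; at 65.70% yield, n(HCl) = 3.96955 mol.
Step 2 (HCl:ZnCl2 = 2:1): theoretical n(ZnCl2) = 1.98477 mol, so theoretical mass = 1.98477 × 136.28 = 270.485 g.
At 80.42% yield, actual mass of ZnCl2 = 270.485 × 0.8042 = 217.524 g.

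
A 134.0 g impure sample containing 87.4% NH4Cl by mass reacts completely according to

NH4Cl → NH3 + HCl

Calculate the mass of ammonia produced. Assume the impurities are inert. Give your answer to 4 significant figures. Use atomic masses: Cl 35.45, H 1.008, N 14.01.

Mass of pure NH4Cl = 134.0 g × 0.874 = 117.12 g.
M(NH4Cl) = 14.01 + 4(1.008) + 35.45 = 53.492 g/mol.
M(NH3) = 14.01 + 3(1.008) = 17.034 g/mol.
n(NH4Cl) = 117.12 g / 53.492 g/mol = 2.1894 mol.
From the equation the NH4Cl:NH3 mole ratio is 1:1, so n(NH3) = 2.1894 × 1/1 = 2.1894 mol.
Mass of NH3 = 2.1894 mol × 17.034 g/mol = 37.294 g.

37.29 g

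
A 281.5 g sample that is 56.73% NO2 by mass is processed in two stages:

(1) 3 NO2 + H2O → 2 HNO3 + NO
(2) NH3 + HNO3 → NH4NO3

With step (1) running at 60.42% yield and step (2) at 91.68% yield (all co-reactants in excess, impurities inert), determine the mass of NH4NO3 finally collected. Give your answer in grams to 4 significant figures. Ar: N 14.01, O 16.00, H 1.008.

Pure NO2 = 281.5 × 0.5673 = 159.69 g.
M(NO2) = 14.01 + 2(16.00) = 46.01 g/mol.
M(NH4NO3) = 2(14.01) + 4(1.008) + 3(16.00) = 80.052 g/mol.
n(NO2) = 159.69 / 46.01 = 3.4709 mol.
Step 1 (NO2:HNO3 = 3:2): theoretical n(HNO3) = 2.3139 mol; at 60.42% yield, n(HNO3) = 1.3981 mol.
Step 2 (HNO3:NH4NO3 = 1:1): theoretical n(NH4NO3) = 1.3981 mol, so theoretical mass = 1.3981 × 80.052 = 111.92 g.
At 91.68% yield, actual mass of NH4NO3 = 111.92 × 0.9168 = 102.61 g.

102.6 g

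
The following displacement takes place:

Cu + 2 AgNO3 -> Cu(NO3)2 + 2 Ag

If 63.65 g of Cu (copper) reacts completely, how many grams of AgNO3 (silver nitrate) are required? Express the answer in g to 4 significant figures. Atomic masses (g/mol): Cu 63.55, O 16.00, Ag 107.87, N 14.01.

340.3 g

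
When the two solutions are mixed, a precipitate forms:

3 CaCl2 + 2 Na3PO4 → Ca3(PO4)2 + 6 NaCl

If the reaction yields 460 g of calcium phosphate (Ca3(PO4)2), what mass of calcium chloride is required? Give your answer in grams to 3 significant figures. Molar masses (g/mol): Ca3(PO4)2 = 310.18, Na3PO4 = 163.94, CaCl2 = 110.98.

494 g

n(Ca3(PO4)2) = 460.0 g / 310.18 g/mol = 1.483 mol.
From the equation the Ca3(PO4)2:CaCl2 mole ratio is 1:3, so n(CaCl2) = 1.483 × 3/1 = 4.449 mol.
Mass of CaCl2 = 4.449 mol × 110.98 g/mol = 493.8 g.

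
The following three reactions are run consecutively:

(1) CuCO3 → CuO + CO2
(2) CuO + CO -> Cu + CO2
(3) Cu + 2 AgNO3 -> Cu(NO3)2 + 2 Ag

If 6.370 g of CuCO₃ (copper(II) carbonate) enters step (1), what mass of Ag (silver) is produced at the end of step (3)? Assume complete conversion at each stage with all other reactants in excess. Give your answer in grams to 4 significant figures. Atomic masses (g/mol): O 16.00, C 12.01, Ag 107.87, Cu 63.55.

11.12 g

M(CuCO3) = 63.55 + 12.01 + 3(16.00) = 123.56 g/mol.
M(Ag) = 107.87 g/mol.
n(CuCO3) = 6.370 / 123.56 = 0.051554 mol.
Reaction (1): CuCO3→CuO ratio 1:1 ⇒ n(CuO) = 0.051554 mol.
Reaction (2): CuO→Cu ratio 1:1 ⇒ n(Cu) = 0.051554 mol.
Reaction (3): Cu→Ag ratio 1:2 ⇒ n(Ag) = 0.10311 mol.
Mass of Ag = 0.10311 × 107.87 = 11.122 g.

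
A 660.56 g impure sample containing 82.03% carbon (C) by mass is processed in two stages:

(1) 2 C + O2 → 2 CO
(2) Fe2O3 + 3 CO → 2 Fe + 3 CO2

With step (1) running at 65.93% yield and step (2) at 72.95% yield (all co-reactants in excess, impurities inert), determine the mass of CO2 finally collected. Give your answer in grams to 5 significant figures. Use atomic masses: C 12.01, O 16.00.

Pure C = 660.56 × 0.8203 = 541.857 g.
M(C) = 12.01 g/mol.
M(CO2) = 12.01 + 2(16.00) = 44.01 g/mol.
n(C) = 541.857 / 12.01 = 45.1172 mol.
Step 1 (C:CO = 2:2): theoretical n(CO) = 45.1172 mol; at 65.93% yield, n(CO) = 29.7458 mol.
Step 2 (CO:CO2 = 3:3): theoretical n(CO2) = 29.7458 mol, so theoretical mass = 29.7458 × 44.01 = 1309.11 g.
At 72.95% yield, actual mass of CO2 = 1309.11 × 0.7295 = 954.996 g.

955.00 g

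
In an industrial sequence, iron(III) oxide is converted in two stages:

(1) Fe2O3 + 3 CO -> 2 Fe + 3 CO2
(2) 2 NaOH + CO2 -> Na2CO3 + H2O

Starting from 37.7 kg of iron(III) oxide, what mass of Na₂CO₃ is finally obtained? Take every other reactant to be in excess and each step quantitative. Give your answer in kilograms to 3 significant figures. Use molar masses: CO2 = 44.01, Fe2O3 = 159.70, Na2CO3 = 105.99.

37.7 kg = 37700 g.
n(Fe2O3) = 37700 / 159.70 = 236.1 mol.
Step 1 gives a 1:3 ratio of Fe2O3 to CO2, so n(CO2) = 708.2 mol.
In step 2 the CO2:Na2CO3 ratio is 1:1, so n(Na2CO3) = 708.2 mol.
Mass of Na2CO3 = 708.2 × 105.99 = 75060 g = 75.1 kg.

75.1 kg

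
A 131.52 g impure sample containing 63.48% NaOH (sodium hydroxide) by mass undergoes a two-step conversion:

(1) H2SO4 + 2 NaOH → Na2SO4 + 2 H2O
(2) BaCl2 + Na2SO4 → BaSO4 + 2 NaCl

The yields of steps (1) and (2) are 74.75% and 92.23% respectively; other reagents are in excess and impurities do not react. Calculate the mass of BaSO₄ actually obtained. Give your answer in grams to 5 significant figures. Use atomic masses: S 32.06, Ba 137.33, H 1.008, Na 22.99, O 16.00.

Pure NaOH = 131.52 × 0.6348 = 83.4889 g.
M(NaOH) = 22.99 + 16.00 + 1.008 = 39.998 g/mol.
M(BaSO4) = 137.33 + 32.06 + 4(16.00) = 233.39 g/mol.
n(NaOH) = 83.4889 / 39.998 = 2.08733 mol.
Step 1 (NaOH:Na2SO4 = 2:1): theoretical n(Na2SO4) = 1.04366 mol; at 74.75% yield, n(Na2SO4) = 0.780138 mol.
Step 2 (Na2SO4:BaSO4 = 1:1): theoretical n(BaSO4) = 0.780138 mol, so theoretical mass = 0.780138 × 233.39 = 182.076 g.
At 92.23% yield, actual mass of BaSO4 = 182.076 × 0.9223 = 167.929 g.

167.93 g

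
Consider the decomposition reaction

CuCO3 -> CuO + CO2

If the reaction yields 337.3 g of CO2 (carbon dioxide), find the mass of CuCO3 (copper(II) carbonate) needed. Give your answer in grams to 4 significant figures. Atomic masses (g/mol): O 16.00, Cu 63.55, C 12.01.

947.0 g

M(CO2) = 12.01 + 2(16.00) = 44.01 g/mol.
M(CuCO3) = 63.55 + 12.01 + 3(16.00) = 123.56 g/mol.
n(CO2) = 337.30 g / 44.01 g/mol = 7.6642 mol.
From the equation the CO2:CuCO3 mole ratio is 1:1, so n(CuCO3) = 7.6642 × 1/1 = 7.6642 mol.
Mass of CuCO3 = 7.6642 mol × 123.56 g/mol = 946.98 g.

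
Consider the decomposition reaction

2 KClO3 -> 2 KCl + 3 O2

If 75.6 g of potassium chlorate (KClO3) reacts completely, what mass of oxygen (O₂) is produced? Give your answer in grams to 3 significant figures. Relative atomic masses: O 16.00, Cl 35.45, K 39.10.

29.6 g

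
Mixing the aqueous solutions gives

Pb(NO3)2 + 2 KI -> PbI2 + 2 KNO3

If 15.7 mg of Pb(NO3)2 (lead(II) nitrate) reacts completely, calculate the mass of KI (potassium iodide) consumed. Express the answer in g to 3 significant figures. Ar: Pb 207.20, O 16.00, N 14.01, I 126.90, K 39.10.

0.0157 g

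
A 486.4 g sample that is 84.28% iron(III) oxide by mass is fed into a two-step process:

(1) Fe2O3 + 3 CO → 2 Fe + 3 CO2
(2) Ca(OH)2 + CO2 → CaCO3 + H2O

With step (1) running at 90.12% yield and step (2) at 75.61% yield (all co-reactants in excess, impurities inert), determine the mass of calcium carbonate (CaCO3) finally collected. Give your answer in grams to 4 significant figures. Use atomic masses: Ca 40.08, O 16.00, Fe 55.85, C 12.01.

525.2 g

Pure Fe2O3 = 486.4 × 0.8428 = 409.94 g.
M(Fe2O3) = 2(55.85) + 3(16.00) = 159.70 g/mol.
M(CaCO3) = 40.08 + 12.01 + 3(16.00) = 100.09 g/mol.
n(Fe2O3) = 409.94 / 159.70 = 2.5669 mol.
Step 1 (Fe2O3:CO2 = 1:3): theoretical n(CO2) = 7.7008 mol; at 90.12% yield, n(CO2) = 6.9399 mol.
Step 2 (CO2:CaCO3 = 1:1): theoretical n(CaCO3) = 6.9399 mol, so theoretical mass = 6.9399 × 100.09 = 694.62 g.
At 75.61% yield, actual mass of CaCO3 = 694.62 × 0.7561 = 525.20 g.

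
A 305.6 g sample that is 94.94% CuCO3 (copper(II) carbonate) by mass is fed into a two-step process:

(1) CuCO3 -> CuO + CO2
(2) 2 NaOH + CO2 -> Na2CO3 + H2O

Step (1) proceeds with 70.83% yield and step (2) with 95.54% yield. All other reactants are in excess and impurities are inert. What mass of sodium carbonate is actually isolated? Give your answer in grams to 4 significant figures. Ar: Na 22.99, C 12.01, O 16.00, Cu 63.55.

Pure CuCO3 = 305.6 × 0.9494 = 290.14 g.
M(CuCO3) = 63.55 + 12.01 + 3(16.00) = 123.56 g/mol.
M(Na2CO3) = 2(22.99) + 12.01 + 3(16.00) = 105.99 g/mol.
n(CuCO3) = 290.14 / 123.56 = 2.3481 mol.
Step 1 (CuCO3:CO2 = 1:1): theoretical n(CO2) = 2.3481 mol; at 70.83% yield, n(CO2) = 1.6632 mol.
Step 2 (CO2:Na2CO3 = 1:1): theoretical n(Na2CO3) = 1.6632 mol, so theoretical mass = 1.6632 × 105.99 = 176.28 g.
At 95.54% yield, actual mass of Na2CO3 = 176.28 × 0.9554 = 168.42 g.

168.4 g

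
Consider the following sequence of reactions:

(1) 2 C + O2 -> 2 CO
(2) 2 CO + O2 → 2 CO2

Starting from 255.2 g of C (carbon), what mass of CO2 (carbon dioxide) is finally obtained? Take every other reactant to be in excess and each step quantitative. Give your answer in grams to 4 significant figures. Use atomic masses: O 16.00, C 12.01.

M(C) = 12.01 g/mol.
M(CO2) = 12.01 + 2(16.00) = 44.01 g/mol.
n(C) = 255.20 / 12.01 = 21.249 mol.
Step 1 gives a 2:2 ratio of C to CO, so n(CO) = 21.249 mol.
In step 2 the CO:CO2 ratio is 2:2, so n(CO2) = 21.249 mol.
Mass of CO2 = 21.249 × 44.01 = 935.17 g.

935.2 g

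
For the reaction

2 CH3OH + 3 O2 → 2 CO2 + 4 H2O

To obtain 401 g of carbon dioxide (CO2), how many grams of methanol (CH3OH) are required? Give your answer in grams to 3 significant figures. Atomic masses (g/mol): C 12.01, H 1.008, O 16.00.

M(CO2) = 12.01 + 2(16.00) = 44.01 g/mol.
M(CH3OH) = 12.01 + 4(1.008) + 16.00 = 32.042 g/mol.
n(CO2) = 401.0 g / 44.01 g/mol = 9.112 mol.
From the equation the CO2:CH3OH mole ratio is 2:2, so n(CH3OH) = 9.112 × 2/2 = 9.112 mol.
Mass of CH3OH = 9.112 mol × 32.042 g/mol = 292.0 g.

292 g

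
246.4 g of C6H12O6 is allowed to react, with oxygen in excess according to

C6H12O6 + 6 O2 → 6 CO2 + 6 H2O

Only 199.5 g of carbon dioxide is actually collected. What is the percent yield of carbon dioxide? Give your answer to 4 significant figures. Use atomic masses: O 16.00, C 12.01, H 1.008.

55.24 %

M(C6H12O6) = 6(12.01) + 12(1.008) + 6(16.00) = 180.156 g/mol.
M(CO2) = 12.01 + 2(16.00) = 44.01 g/mol.
n(C6H12O6) = 246.40 g / 180.156 g/mol = 1.3677 mol.
From the equation the C6H12O6:CO2 mole ratio is 1:6, so n(CO2) = 1.3677 × 6/1 = 8.2062 mol.
Mass of CO2 = 8.2062 mol × 44.01 g/mol = 361.16 g.
This is the theoretical yield. Percent yield = 199.5 g / 361.16 g × 100% = 55.239%.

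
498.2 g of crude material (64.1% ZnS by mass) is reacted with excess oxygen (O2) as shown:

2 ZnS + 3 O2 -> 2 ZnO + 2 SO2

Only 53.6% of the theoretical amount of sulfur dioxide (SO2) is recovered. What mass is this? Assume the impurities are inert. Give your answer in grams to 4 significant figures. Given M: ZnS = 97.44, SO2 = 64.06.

Pure ZnS available = 498.2 g × 0.641 = 319.35 g.
n(ZnS) = 319.35 g / 97.44 g/mol = 3.2774 mol.
From the equation the ZnS:SO2 mole ratio is 2:2, so n(SO2) = 3.2774 × 2/2 = 3.2774 mol.
Mass of SO2 = 3.2774 mol × 64.06 g/mol = 209.95 g.
Actual mass collected = 209.95 g × 0.536 = 112.53 g.

112.5 g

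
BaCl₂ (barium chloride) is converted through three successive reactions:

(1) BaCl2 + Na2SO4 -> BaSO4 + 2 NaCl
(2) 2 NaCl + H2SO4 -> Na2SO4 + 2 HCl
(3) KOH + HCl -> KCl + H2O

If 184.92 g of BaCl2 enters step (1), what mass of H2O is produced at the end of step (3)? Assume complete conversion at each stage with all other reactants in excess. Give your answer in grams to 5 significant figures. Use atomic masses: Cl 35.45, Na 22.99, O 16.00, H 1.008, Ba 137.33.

M(BaCl2) = 137.33 + 2(35.45) = 208.23 g/mol.
M(H2O) = 2(1.008) + 16.00 = 18.016 g/mol.
n(BaCl2) = 184.92 / 208.23 = 0.888056 mol.
Reaction (1): BaCl2→NaCl ratio 1:2 ⇒ n(NaCl) = 1.77611 mol.
Reaction (2): NaCl→HCl ratio 2:2 ⇒ n(HCl) = 1.77611 mol.
Reaction (3): HCl→H2O ratio 1:1 ⇒ n(H2O) = 1.77611 mol.
Mass of H2O = 1.77611 × 18.016 = 31.9985 g.

31.998 g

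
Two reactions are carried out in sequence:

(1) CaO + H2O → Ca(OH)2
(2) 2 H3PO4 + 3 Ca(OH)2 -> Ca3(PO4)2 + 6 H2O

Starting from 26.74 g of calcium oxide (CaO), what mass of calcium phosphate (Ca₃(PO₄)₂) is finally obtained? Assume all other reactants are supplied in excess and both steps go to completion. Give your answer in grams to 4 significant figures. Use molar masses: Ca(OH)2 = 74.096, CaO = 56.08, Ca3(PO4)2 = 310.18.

49.30 g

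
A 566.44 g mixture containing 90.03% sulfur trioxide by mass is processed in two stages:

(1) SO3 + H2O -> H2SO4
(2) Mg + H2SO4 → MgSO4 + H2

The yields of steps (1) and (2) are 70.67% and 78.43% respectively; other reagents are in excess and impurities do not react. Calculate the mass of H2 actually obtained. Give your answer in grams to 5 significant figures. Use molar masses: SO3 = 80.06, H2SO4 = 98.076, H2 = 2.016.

7.1176 g

Pure SO3 = 566.44 × 0.9003 = 509.966 g.
n(SO3) = 509.966 / 80.06 = 6.36980 mol.
Step 1 (SO3:H2SO4 = 1:1): theoretical n(H2SO4) = 6.36980 mol; at 70.67% yield, n(H2SO4) = 4.50154 mol.
Step 2 (H2SO4:H2 = 1:1): theoretical n(H2) = 4.50154 mol, so theoretical mass = 4.50154 × 2.016 = 9.07510 g.
At 78.43% yield, actual mass of H2 = 9.07510 × 0.7843 = 7.11760 g.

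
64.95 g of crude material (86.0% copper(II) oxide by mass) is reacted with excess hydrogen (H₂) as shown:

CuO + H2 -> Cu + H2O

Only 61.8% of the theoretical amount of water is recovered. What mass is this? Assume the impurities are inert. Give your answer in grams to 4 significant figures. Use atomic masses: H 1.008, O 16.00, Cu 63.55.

7.818 g

Pure CuO available = 64.95 g × 0.860 = 55.857 g.
M(CuO) = 63.55 + 16.00 = 79.55 g/mol.
M(H2O) = 2(1.008) + 16.00 = 18.016 g/mol.
n(CuO) = 55.857 g / 79.55 g/mol = 0.70216 mol.
From the equation the CuO:H2O mole ratio is 1:1, so n(H2O) = 0.70216 × 1/1 = 0.70216 mol.
Mass of H2O = 0.70216 mol × 18.016 g/mol = 12.650 g.
Actual mass collected = 12.650 g × 0.618 = 7.8178 g.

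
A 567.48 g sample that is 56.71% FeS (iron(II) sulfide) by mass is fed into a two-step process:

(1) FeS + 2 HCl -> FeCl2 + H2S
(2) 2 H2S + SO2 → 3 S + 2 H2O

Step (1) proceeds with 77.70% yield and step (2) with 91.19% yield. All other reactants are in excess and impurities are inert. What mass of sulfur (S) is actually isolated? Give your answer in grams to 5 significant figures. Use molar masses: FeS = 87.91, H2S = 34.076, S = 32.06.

124.74 g

Pure FeS = 567.48 × 0.5671 = 321.818 g.
n(FeS) = 321.818 / 87.91 = 3.66077 mol.
Step 1 (FeS:H2S = 1:1): theoretical n(H2S) = 3.66077 mol; at 77.70% yield, n(H2S) = 2.84441 mol.
Step 2 (H2S:S = 2:3): theoretical n(S) = 4.26662 mol, so theoretical mass = 4.26662 × 32.06 = 136.788 g.
At 91.19% yield, actual mass of S = 136.788 × 0.9119 = 124.737 g.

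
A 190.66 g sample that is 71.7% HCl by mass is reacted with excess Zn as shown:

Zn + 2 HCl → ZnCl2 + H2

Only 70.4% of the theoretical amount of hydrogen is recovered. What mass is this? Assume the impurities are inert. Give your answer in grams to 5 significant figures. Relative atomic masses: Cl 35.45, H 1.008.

Pure HCl available = 190.66 g × 0.717 = 136.703 g.
M(HCl) = 1.008 + 35.45 = 36.458 g/mol.
M(H2) = 2(1.008) = 2.016 g/mol.
n(HCl) = 136.703 g / 36.458 g/mol = 3.74961 mol.
From the equation the HCl:H2 mole ratio is 2:1, so n(H2) = 3.74961 × 1/2 = 1.87480 mol.
Mass of H2 = 1.87480 mol × 2.016 g/mol = 3.77961 g.
Actual mass collected = 3.77961 g × 0.704 = 2.66084 g.

2.6608 g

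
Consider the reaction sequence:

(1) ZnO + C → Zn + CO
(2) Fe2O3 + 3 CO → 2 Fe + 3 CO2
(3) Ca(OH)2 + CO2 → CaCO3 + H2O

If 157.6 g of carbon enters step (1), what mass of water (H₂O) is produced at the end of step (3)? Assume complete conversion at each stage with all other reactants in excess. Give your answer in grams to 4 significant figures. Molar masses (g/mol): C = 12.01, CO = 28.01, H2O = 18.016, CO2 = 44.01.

n(C) = 157.6 / 12.01 = 13.122 mol.
Reaction (1): C→CO ratio 1:1 ⇒ n(CO) = 13.122 mol.
Reaction (2): CO→CO2 ratio 3:3 ⇒ n(CO2) = 13.122 mol.
Reaction (3): CO2→H2O ratio 1:1 ⇒ n(H2O) = 13.122 mol.
Mass of H2O = 13.122 × 18.016 = 236.41 g.

236.4 g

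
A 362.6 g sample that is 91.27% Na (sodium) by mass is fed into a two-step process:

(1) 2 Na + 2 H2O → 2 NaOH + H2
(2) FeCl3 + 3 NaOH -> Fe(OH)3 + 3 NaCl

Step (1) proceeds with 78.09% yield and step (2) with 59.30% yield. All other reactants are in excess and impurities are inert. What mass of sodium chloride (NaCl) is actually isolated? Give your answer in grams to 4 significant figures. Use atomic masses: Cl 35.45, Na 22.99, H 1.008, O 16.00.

389.6 g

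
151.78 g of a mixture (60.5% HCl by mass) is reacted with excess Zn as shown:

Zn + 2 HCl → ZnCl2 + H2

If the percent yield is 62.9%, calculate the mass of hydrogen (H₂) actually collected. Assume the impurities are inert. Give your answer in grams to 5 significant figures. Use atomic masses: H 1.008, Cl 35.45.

Pure HCl available = 151.78 g × 0.605 = 91.8269 g.
M(HCl) = 1.008 + 35.45 = 36.458 g/mol.
M(H2) = 2(1.008) = 2.016 g/mol.
n(HCl) = 91.8269 g / 36.458 g/mol = 2.51870 mol.
From the equation the HCl:H2 mole ratio is 2:1, so n(H2) = 2.51870 × 1/2 = 1.25935 mol.
Mass of H2 = 1.25935 mol × 2.016 g/mol = 2.53885 g.
Actual mass collected = 2.53885 g × 0.629 = 1.59694 g.

1.5969 g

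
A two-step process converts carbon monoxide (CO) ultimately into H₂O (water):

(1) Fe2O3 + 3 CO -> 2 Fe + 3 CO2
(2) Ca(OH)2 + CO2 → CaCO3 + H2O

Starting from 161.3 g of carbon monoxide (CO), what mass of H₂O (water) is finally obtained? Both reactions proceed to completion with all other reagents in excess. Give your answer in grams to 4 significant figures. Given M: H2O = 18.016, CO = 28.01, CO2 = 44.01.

103.7 g

n(CO) = 161.30 / 28.01 = 5.7587 mol.
Step 1 gives a 3:3 ratio of CO to CO2, so n(CO2) = 5.7587 mol.
In step 2 the CO2:H2O ratio is 1:1, so n(H2O) = 5.7587 mol.
Mass of H2O = 5.7587 × 18.016 = 103.75 g.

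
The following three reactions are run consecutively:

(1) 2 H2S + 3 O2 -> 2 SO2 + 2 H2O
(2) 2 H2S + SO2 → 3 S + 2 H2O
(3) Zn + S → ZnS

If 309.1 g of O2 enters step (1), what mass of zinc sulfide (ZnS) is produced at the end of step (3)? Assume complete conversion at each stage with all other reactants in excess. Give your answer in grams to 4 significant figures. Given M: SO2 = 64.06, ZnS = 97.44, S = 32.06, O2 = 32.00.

1882 g

n(O2) = 309.1 / 32.00 = 9.6594 mol.
Reaction (1): O2→SO2 ratio 3:2 ⇒ n(SO2) = 6.4396 mol.
Reaction (2): SO2→S ratio 1:3 ⇒ n(S) = 19.319 mol.
Reaction (3): S→ZnS ratio 1:1 ⇒ n(ZnS) = 19.319 mol.
Mass of ZnS = 19.319 × 97.44 = 1882.4 g.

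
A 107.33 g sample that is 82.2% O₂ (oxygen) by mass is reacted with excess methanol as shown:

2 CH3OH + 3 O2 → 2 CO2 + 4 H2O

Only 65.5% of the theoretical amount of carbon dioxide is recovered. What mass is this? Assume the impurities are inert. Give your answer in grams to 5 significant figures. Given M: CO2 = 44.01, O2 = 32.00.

Pure O2 available = 107.33 g × 0.822 = 88.2253 g.
n(O2) = 88.2253 g / 32.00 g/mol = 2.75704 mol.
From the equation the O2:CO2 mole ratio is 3:2, so n(CO2) = 2.75704 × 2/3 = 1.83803 mol.
Mass of CO2 = 1.83803 mol × 44.01 g/mol = 80.8915 g.
Actual mass collected = 80.8915 g × 0.655 = 52.9840 g.

52.984 g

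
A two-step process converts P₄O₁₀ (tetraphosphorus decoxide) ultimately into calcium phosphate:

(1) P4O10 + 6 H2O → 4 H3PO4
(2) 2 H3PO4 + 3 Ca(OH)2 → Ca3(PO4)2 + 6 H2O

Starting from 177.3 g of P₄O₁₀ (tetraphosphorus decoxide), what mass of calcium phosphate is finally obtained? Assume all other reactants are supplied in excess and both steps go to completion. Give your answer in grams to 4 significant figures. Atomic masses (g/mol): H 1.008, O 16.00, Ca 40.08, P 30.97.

387.5 g

M(P4O10) = 4(30.97) + 10(16.00) = 283.88 g/mol.
M(Ca3(PO4)2) = 3(40.08) + 2(30.97) + 8(16.00) = 310.18 g/mol.
n(P4O10) = 177.30 / 283.88 = 0.62456 mol.
Step 1 gives a 1:4 ratio of P4O10 to H3PO4, so n(H3PO4) = 2.4982 mol.
In step 2 the H3PO4:Ca3(PO4)2 ratio is 2:1, so n(Ca3(PO4)2) = 1.2491 mol.
Mass of Ca3(PO4)2 = 1.2491 × 310.18 = 387.45 g.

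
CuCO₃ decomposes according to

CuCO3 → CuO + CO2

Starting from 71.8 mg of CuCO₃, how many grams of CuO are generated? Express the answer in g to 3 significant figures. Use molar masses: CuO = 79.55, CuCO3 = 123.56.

0.0462 g

Convert: 71.8 mg = 0.07180 g.
n(CuCO3) = 0.07180 g / 123.56 g/mol = 0.0005811 mol.
From the equation the CuCO3:CuO mole ratio is 1:1, so n(CuO) = 0.0005811 × 1/1 = 0.0005811 mol.
Mass of CuO = 0.0005811 mol × 79.55 g/mol = 0.04623 g.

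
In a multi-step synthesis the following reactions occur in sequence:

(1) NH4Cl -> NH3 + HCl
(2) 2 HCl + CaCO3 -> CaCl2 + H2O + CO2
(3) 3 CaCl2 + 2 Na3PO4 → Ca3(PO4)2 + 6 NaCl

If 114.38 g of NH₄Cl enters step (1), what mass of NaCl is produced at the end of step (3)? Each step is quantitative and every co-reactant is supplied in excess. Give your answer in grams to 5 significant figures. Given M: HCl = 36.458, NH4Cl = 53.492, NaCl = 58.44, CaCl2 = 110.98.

124.96 g

n(NH4Cl) = 114.38 / 53.492 = 2.13826 mol.
Reaction (1): NH4Cl→HCl ratio 1:1 ⇒ n(HCl) = 2.13826 mol.
Reaction (2): HCl→CaCl2 ratio 2:1 ⇒ n(CaCl2) = 1.06913 mol.
Reaction (3): CaCl2→NaCl ratio 3:6 ⇒ n(NaCl) = 2.13826 mol.
Mass of NaCl = 2.13826 × 58.44 = 124.960 g.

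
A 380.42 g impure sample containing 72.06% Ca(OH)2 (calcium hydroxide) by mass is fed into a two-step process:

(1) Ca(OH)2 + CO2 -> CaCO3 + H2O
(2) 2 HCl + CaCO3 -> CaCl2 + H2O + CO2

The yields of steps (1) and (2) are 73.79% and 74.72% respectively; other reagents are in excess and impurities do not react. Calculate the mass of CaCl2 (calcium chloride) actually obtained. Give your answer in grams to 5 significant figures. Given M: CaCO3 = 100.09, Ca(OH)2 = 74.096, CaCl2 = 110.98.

Pure Ca(OH)2 = 380.42 × 0.7206 = 274.131 g.
n(Ca(OH)2) = 274.131 / 74.096 = 3.69967 mol.
Step 1 (Ca(OH)2:CaCO3 = 1:1): theoretical n(CaCO3) = 3.69967 mol; at 73.79% yield, n(CaCO3) = 2.72999 mol.
Step 2 (CaCO3:CaCl2 = 1:1): theoretical n(CaCl2) = 2.72999 mol, so theoretical mass = 2.72999 × 110.98 = 302.974 g.
At 74.72% yield, actual mass of CaCl2 = 302.974 × 0.7472 = 226.382 g.

226.38 g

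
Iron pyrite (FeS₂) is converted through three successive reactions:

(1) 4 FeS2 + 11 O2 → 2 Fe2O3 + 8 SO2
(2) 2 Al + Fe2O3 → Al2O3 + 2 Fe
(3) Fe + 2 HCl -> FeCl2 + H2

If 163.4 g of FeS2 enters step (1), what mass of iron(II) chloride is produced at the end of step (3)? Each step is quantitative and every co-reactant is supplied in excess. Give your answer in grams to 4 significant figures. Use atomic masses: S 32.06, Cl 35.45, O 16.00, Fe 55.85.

172.6 g

M(FeS2) = 55.85 + 2(32.06) = 119.97 g/mol.
M(FeCl2) = 55.85 + 2(35.45) = 126.75 g/mol.
n(FeS2) = 163.4 / 119.97 = 1.3620 mol.
Reaction (1): FeS2→Fe2O3 ratio 4:2 ⇒ n(Fe2O3) = 0.68100 mol.
Reaction (2): Fe2O3→Fe ratio 1:2 ⇒ n(Fe) = 1.3620 mol.
Reaction (3): Fe→FeCl2 ratio 1:1 ⇒ n(FeCl2) = 1.3620 mol.
Mass of FeCl2 = 1.3620 × 126.75 = 172.63 g.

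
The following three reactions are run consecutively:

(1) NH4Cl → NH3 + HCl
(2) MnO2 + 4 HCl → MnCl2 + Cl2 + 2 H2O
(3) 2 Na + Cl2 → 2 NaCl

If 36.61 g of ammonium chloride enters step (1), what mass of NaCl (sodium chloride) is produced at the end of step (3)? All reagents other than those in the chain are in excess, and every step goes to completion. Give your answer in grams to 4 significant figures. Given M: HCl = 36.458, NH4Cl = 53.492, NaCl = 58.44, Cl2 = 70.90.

n(NH4Cl) = 36.61 / 53.492 = 0.68440 mol.
Reaction (1): NH4Cl→HCl ratio 1:1 ⇒ n(HCl) = 0.68440 mol.
Reaction (2): HCl→Cl2 ratio 4:1 ⇒ n(Cl2) = 0.17110 mol.
Reaction (3): Cl2→NaCl ratio 1:2 ⇒ n(NaCl) = 0.34220 mol.
Mass of NaCl = 0.34220 × 58.44 = 19.998 g.

20.00 g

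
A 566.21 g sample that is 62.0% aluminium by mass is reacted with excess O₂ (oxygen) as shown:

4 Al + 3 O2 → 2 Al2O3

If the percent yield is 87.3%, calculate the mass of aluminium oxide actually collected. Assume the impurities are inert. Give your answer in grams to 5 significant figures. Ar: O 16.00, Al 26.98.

579.08 g

Pure Al available = 566.21 g × 0.620 = 351.050 g.
M(Al) = 26.98 g/mol.
M(Al2O3) = 2(26.98) + 3(16.00) = 101.96 g/mol.
n(Al) = 351.050 g / 26.98 g/mol = 13.0115 mol.
From the equation the Al:Al2O3 mole ratio is 4:2, so n(Al2O3) = 13.0115 × 2/4 = 6.50575 mol.
Mass of Al2O3 = 6.50575 mol × 101.96 g/mol = 663.326 g.
Actual mass collected = 663.326 g × 0.873 = 579.084 g.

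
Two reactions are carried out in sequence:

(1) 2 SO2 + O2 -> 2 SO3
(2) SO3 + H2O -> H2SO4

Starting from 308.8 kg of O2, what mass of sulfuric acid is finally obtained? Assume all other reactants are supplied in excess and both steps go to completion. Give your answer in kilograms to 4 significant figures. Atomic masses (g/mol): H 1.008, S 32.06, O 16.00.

M(O2) = 2(16.00) = 32.00 g/mol.
M(H2SO4) = 2(1.008) + 32.06 + 4(16.00) = 98.076 g/mol.
308.8 kg = 308800 g.
n(O2) = 308800 / 32.00 = 9650.0 mol.
Step 1 gives a 1:2 ratio of O2 to SO3, so n(SO3) = 19300 mol.
In step 2 the SO3:H2SO4 ratio is 1:1, so n(H2SO4) = 19300 mol.
Mass of H2SO4 = 19300 × 98.076 = 1.8929 × 10^6 g = 1893 kg.

1893 kg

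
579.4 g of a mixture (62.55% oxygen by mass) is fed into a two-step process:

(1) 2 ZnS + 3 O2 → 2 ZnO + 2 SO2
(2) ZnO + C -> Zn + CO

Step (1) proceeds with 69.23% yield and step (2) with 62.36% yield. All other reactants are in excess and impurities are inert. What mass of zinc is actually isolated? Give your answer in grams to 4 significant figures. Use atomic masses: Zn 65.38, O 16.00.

213.1 g

Pure O2 = 579.4 × 0.6255 = 362.41 g.
M(O2) = 2(16.00) = 32.00 g/mol.
M(Zn) = 65.38 g/mol.
n(O2) = 362.41 / 32.00 = 11.325 mol.
Step 1 (O2:ZnO = 3:2): theoretical n(ZnO) = 7.5503 mol; at 69.23% yield, n(ZnO) = 5.2271 mol.
Step 2 (ZnO:Zn = 1:1): theoretical n(Zn) = 5.2271 mol, so theoretical mass = 5.2271 × 65.38 = 341.75 g.
At 62.36% yield, actual mass of Zn = 341.75 × 0.6236 = 213.11 g.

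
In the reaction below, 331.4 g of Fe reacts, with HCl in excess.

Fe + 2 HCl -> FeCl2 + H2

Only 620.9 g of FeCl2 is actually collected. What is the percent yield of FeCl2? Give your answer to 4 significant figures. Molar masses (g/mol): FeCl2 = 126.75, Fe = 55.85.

82.56 %

n(Fe) = 331.40 g / 55.85 g/mol = 5.9338 mol.
From the equation the Fe:FeCl2 mole ratio is 1:1, so n(FeCl2) = 5.9338 × 1/1 = 5.9338 mol.
Mass of FeCl2 = 5.9338 mol × 126.75 g/mol = 752.10 g.
This is the theoretical yield. Percent yield = 620.9 g / 752.10 g × 100% = 82.555%.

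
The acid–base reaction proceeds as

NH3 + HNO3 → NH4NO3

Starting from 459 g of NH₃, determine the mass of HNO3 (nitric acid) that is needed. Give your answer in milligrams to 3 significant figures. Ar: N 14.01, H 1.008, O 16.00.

M(NH3) = 14.01 + 3(1.008) = 17.034 g/mol.
M(HNO3) = 1.008 + 14.01 + 3(16.00) = 63.018 g/mol.
n(NH3) = 459.0 g / 17.034 g/mol = 26.95 mol.
From the equation the NH3:HNO3 mole ratio is 1:1, so n(HNO3) = 26.95 × 1/1 = 26.95 mol.
Mass of HNO3 = 26.95 mol × 63.018 g/mol = 1698 g.
Converting to mg: 1698 g = 1700000 mg.

1700000 mg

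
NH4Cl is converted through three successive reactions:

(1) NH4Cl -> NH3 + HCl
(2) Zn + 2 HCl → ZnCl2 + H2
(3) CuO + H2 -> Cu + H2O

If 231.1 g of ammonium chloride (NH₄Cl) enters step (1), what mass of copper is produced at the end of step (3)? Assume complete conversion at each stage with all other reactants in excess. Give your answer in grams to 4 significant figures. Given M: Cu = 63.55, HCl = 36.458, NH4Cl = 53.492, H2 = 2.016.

137.3 g

n(NH4Cl) = 231.1 / 53.492 = 4.3203 mol.
Reaction (1): NH4Cl→HCl ratio 1:1 ⇒ n(HCl) = 4.3203 mol.
Reaction (2): HCl→H2 ratio 2:1 ⇒ n(H2) = 2.1601 mol.
Reaction (3): H2→Cu ratio 1:1 ⇒ n(Cu) = 2.1601 mol.
Mass of Cu = 2.1601 × 63.55 = 137.28 g.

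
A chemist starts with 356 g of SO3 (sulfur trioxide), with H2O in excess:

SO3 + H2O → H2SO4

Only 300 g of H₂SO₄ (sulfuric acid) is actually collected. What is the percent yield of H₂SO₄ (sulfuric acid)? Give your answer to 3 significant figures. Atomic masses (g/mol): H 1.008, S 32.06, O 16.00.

M(SO3) = 32.06 + 3(16.00) = 80.06 g/mol.
M(H2SO4) = 2(1.008) + 32.06 + 4(16.00) = 98.076 g/mol.
n(SO3) = 356.0 g / 80.06 g/mol = 4.447 mol.
From the equation the SO3:H2SO4 mole ratio is 1:1, so n(H2SO4) = 4.447 × 1/1 = 4.447 mol.
Mass of H2SO4 = 4.447 mol × 98.076 g/mol = 436.1 g.
This is the theoretical yield. Percent yield = 300 g / 436.1 g × 100% = 68.79%.

68.8 %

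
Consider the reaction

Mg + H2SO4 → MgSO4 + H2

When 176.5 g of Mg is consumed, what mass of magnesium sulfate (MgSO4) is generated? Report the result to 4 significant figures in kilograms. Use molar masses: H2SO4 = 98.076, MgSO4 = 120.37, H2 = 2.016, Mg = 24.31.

0.8739 kg

n(Mg) = 176.50 g / 24.31 g/mol = 7.2604 mol.
From the equation the Mg:MgSO4 mole ratio is 1:1, so n(MgSO4) = 7.2604 × 1/1 = 7.2604 mol.
Mass of MgSO4 = 7.2604 mol × 120.37 g/mol = 873.93 g.
Converting to kg: 873.93 g = 0.8739 kg.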